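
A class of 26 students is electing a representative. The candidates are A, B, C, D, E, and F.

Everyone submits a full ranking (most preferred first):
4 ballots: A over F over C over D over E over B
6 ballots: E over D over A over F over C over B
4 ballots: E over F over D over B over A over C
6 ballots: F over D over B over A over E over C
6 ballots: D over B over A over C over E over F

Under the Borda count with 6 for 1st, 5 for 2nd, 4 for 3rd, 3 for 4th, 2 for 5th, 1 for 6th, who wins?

A: 4×6 + 6×4 + 4×2 + 6×3 + 6×4 = 98
B: 4×1 + 6×1 + 4×3 + 6×4 + 6×5 = 76
C: 4×4 + 6×2 + 4×1 + 6×1 + 6×3 = 56
D: 4×3 + 6×5 + 4×4 + 6×5 + 6×6 = 124
E: 4×2 + 6×6 + 4×6 + 6×2 + 6×2 = 92
F: 4×5 + 6×3 + 4×5 + 6×6 + 6×1 = 100

D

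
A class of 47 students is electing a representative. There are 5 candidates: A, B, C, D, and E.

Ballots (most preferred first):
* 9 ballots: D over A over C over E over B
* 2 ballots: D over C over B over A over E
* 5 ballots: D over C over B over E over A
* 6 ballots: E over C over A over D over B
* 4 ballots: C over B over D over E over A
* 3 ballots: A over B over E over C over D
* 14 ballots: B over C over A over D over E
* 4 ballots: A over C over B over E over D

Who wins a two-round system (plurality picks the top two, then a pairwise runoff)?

Round 1 first-place votes: A 7, B 14, C 4, D 16, E 6. D and B advance.
Runoff: D is ranked above B on 22 ballots, B above D on 25.

B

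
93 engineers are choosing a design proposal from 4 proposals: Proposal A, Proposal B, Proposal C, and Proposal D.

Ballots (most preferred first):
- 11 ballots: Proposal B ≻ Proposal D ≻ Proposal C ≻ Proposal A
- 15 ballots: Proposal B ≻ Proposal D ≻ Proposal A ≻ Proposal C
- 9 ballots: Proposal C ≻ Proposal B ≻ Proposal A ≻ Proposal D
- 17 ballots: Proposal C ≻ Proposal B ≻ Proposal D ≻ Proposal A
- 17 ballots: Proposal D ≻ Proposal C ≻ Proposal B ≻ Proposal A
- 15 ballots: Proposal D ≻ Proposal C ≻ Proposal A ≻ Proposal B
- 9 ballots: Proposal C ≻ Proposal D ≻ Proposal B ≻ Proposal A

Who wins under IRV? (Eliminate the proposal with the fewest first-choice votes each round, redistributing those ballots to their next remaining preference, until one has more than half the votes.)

Round 1: Proposal A 0, Proposal B 26, Proposal C 35, Proposal D 32. Proposal A eliminated.
Round 2: Proposal B 26, Proposal C 35, Proposal D 32. Proposal B eliminated.
Round 3: Proposal C 35, Proposal D 58. Proposal D has a majority (≥47).

Proposal D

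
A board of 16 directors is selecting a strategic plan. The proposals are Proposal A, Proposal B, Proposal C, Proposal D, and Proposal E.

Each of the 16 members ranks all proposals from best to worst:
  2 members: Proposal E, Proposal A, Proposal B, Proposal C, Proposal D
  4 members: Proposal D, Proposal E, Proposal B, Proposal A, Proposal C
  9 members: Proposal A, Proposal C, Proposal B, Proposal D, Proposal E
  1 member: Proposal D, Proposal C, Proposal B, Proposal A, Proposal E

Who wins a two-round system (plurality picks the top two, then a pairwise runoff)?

Proposal A

Round 1 first-place votes: Proposal A 9, Proposal B 0, Proposal C 0, Proposal D 5, Proposal E 2. Proposal A and Proposal D advance.
Runoff: Proposal A is ranked above Proposal D on 11 ballots, Proposal D above Proposal A on 5.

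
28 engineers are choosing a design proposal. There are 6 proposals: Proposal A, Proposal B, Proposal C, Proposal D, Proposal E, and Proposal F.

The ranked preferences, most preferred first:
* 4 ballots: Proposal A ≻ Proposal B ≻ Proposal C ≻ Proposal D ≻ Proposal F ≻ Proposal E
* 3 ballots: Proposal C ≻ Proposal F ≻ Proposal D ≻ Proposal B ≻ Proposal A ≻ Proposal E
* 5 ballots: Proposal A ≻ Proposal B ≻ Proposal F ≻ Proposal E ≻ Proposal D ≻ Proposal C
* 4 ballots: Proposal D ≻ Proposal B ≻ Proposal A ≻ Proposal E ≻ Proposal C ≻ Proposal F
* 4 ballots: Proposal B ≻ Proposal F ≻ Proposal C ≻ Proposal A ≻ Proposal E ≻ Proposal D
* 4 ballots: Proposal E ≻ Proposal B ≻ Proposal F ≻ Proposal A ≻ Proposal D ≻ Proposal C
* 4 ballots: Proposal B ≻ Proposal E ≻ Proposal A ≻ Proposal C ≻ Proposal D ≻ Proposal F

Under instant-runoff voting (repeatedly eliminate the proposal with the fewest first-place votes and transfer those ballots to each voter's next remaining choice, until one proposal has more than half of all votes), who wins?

Round 1: Proposal A 9, Proposal B 8, Proposal C 3, Proposal D 4, Proposal E 4, Proposal F 0. Proposal F eliminated.
Round 2: Proposal A 9, Proposal B 8, Proposal C 3, Proposal D 4, Proposal E 4. Proposal C eliminated.
Round 3: Proposal A 9, Proposal B 8, Proposal D 7, Proposal E 4. Proposal E eliminated.
Round 4: Proposal A 9, Proposal B 12, Proposal D 7. Proposal D eliminated.
Round 5: Proposal A 9, Proposal B 19. Proposal B has a majority (≥15).

Proposal B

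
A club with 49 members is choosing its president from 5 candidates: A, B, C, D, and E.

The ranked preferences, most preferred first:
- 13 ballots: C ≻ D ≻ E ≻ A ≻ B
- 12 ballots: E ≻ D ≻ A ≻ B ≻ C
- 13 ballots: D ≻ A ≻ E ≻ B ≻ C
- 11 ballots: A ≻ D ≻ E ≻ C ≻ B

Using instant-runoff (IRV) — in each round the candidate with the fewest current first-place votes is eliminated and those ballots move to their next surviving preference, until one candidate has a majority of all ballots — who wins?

D

Round 1: A 11, B 0, C 13, D 13, E 12. B eliminated.
Round 2: A 11, C 13, D 13, E 12. A eliminated.
Round 3: C 13, D 24, E 12. E eliminated.
Round 4: C 13, D 36. D has a majority (≥25).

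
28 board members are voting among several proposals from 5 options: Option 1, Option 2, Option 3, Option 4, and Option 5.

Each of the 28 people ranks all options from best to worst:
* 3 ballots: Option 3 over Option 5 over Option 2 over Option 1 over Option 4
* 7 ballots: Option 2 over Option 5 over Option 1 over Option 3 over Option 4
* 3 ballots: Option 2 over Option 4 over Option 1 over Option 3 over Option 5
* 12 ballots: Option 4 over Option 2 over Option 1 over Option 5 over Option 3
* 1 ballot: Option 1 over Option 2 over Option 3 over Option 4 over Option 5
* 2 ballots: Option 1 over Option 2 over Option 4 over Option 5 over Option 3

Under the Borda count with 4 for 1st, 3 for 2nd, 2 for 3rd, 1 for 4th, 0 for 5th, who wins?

Option 2

Option 1: 3×1 + 7×2 + 3×2 + 12×2 + 1×4 + 2×4 = 59
Option 2: 3×2 + 7×4 + 3×4 + 12×3 + 1×3 + 2×3 = 91
Option 3: 3×4 + 7×1 + 3×1 + 12×0 + 1×2 + 2×0 = 24
Option 4: 3×0 + 7×0 + 3×3 + 12×4 + 1×1 + 2×2 = 62
Option 5: 3×3 + 7×3 + 3×0 + 12×1 + 1×0 + 2×1 = 44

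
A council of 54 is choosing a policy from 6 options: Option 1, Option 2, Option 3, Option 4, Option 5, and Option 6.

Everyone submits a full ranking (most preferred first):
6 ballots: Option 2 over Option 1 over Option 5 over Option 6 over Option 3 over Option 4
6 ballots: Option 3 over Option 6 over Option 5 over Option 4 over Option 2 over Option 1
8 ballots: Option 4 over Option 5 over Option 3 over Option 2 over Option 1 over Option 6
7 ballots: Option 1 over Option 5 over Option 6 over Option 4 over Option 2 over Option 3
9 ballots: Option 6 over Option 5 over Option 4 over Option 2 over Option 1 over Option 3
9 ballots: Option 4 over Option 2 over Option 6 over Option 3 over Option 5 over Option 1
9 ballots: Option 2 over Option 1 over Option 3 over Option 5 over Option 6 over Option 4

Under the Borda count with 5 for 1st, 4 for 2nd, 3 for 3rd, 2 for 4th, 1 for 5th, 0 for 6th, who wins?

Option 5

Option 1: 6×4 + 6×0 + 8×1 + 7×5 + 9×1 + 9×0 + 9×4 = 112
Option 2: 6×5 + 6×1 + 8×2 + 7×1 + 9×2 + 9×4 + 9×5 = 158
Option 3: 6×1 + 6×5 + 8×3 + 7×0 + 9×0 + 9×2 + 9×3 = 105
Option 4: 6×0 + 6×2 + 8×5 + 7×2 + 9×3 + 9×5 + 9×0 = 138
Option 5: 6×3 + 6×3 + 8×4 + 7×4 + 9×4 + 9×1 + 9×2 = 159
Option 6: 6×2 + 6×4 + 8×0 + 7×3 + 9×5 + 9×3 + 9×1 = 138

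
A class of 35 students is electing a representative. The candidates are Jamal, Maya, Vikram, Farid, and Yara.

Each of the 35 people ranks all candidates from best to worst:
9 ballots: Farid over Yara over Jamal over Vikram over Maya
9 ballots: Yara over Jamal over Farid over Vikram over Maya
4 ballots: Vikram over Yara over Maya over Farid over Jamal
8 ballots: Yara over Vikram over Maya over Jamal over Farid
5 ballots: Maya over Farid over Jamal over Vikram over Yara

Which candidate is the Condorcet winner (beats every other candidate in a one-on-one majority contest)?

Yara

Yara vs Jamal: 30–5
Yara vs Maya: 30–5
Yara vs Vikram: 26–9
Yara vs Farid: 21–14
Yara beats every other candidate.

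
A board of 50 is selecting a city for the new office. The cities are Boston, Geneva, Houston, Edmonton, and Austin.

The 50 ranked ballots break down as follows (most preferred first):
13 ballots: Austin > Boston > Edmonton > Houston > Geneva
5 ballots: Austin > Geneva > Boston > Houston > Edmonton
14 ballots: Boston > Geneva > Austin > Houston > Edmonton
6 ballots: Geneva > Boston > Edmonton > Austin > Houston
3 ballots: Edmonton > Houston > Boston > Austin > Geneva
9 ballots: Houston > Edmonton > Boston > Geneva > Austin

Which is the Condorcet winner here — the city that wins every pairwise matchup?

Boston

Boston vs Geneva: 39–11
Boston vs Houston: 38–12
Boston vs Edmonton: 38–12
Boston vs Austin: 32–18
Boston beats every other city.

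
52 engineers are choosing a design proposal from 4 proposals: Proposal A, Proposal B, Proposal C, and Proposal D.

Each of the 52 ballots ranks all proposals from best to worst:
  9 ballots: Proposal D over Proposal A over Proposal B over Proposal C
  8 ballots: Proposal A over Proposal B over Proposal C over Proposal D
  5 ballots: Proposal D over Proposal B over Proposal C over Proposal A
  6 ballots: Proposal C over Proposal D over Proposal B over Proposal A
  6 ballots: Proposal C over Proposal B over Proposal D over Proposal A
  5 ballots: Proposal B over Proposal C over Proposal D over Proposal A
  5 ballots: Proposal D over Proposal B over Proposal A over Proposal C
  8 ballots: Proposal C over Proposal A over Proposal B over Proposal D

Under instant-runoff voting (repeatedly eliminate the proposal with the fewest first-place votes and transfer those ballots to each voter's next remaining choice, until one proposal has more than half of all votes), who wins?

Round 1: Proposal A 8, Proposal B 5, Proposal C 20, Proposal D 19. Proposal B eliminated.
Round 2: Proposal A 8, Proposal C 25, Proposal D 19. Proposal A eliminated.
Round 3: Proposal C 33, Proposal D 19. Proposal C has a majority (≥27).

Proposal C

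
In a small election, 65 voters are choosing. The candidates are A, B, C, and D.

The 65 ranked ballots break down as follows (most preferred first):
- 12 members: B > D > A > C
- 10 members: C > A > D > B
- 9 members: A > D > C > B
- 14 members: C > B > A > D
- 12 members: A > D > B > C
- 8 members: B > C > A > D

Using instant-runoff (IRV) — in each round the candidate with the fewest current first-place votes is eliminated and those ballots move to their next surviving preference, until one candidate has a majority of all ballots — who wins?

A

Round 1: A 21, B 20, C 24, D 0. D eliminated.
Round 2: A 21, B 20, C 24. B eliminated.
Round 3: A 33, C 32. A has a majority (≥33).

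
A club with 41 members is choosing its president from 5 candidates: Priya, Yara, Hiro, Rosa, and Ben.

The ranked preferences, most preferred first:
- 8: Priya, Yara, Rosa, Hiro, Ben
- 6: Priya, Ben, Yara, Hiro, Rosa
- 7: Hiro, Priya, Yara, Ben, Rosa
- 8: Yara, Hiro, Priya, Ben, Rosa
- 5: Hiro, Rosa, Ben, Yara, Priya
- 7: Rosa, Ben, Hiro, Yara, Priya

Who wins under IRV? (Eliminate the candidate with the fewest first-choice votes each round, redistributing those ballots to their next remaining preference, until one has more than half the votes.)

Round 1: Priya 14, Yara 8, Hiro 12, Rosa 7, Ben 0. Ben eliminated.
Round 2: Priya 14, Yara 8, Hiro 12, Rosa 7. Rosa eliminated.
Round 3: Priya 14, Yara 8, Hiro 19. Yara eliminated.
Round 4: Priya 14, Hiro 27. Hiro has a majority (≥21).

Hiro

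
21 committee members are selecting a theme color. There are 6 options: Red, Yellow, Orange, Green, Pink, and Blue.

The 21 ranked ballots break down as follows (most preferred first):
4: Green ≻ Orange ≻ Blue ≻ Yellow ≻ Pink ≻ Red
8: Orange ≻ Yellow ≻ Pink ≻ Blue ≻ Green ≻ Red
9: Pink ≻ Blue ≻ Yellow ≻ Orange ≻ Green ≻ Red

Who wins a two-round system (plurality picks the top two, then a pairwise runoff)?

Round 1 first-place votes: Red 0, Yellow 0, Orange 8, Green 4, Pink 9, Blue 0. Pink and Orange advance.
Runoff: Pink is ranked above Orange on 9 ballots, Orange above Pink on 12.

Orange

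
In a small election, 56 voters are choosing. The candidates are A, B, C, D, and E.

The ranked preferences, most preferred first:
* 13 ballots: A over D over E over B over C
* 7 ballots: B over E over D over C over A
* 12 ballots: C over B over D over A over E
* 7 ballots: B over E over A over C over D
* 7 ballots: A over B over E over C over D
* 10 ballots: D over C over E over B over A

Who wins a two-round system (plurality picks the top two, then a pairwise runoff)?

Round 1 first-place votes: A 20, B 14, C 12, D 10, E 0. A and B advance.
Runoff: A is ranked above B on 20 ballots, B above A on 36.

B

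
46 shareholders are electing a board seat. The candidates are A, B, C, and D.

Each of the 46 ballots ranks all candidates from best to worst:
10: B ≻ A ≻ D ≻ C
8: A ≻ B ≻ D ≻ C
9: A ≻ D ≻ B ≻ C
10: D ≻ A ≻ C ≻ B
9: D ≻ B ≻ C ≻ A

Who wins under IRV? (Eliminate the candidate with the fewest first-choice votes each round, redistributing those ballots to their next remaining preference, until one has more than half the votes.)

A

Round 1: A 17, B 10, C 0, D 19. C eliminated.
Round 2: A 17, B 10, D 19. B eliminated.
Round 3: A 27, D 19. A has a majority (≥24).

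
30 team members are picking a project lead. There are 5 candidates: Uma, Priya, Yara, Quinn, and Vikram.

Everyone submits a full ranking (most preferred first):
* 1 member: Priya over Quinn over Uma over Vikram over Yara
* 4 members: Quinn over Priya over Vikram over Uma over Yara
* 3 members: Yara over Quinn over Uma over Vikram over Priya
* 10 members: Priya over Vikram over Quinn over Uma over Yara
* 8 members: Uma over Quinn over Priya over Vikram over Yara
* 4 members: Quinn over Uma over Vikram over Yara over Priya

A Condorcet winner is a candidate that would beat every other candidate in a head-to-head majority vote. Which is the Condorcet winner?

Quinn

Quinn vs Uma: 22–8
Quinn vs Priya: 19–11
Quinn vs Yara: 27–3
Quinn vs Vikram: 20–10
Quinn beats every other candidate.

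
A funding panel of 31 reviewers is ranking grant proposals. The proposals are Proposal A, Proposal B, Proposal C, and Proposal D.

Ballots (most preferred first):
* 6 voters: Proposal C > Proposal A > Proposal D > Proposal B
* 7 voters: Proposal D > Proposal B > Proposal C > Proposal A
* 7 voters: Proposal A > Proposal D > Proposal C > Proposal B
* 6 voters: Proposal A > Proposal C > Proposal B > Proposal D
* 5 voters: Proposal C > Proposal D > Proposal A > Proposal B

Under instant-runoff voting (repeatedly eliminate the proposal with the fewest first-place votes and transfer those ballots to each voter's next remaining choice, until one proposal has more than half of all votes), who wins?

Proposal C

Round 1: Proposal A 13, Proposal B 0, Proposal C 11, Proposal D 7. Proposal B eliminated.
Round 2: Proposal A 13, Proposal C 11, Proposal D 7. Proposal D eliminated.
Round 3: Proposal A 13, Proposal C 18. Proposal C has a majority (≥16).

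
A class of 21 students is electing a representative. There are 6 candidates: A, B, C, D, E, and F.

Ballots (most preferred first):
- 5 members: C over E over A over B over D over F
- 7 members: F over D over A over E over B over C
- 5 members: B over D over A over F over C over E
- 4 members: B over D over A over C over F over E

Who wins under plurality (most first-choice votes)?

First-place votes: A 0, B 9, C 5, D 0, E 0, F 7.

B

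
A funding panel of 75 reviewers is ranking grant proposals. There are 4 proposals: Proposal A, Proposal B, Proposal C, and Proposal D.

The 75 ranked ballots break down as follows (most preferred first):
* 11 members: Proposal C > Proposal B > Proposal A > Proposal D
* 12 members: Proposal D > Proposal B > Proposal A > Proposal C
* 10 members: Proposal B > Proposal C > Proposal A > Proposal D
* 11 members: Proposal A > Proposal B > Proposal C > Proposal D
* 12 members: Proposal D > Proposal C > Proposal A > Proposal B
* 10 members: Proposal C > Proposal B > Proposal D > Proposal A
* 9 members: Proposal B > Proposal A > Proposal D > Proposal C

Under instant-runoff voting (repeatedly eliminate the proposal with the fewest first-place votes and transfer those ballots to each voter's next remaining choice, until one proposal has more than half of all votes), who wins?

Proposal B

Round 1: Proposal A 11, Proposal B 19, Proposal C 21, Proposal D 24. Proposal A eliminated.
Round 2: Proposal B 30, Proposal C 21, Proposal D 24. Proposal C eliminated.
Round 3: Proposal B 51, Proposal D 24. Proposal B has a majority (≥38).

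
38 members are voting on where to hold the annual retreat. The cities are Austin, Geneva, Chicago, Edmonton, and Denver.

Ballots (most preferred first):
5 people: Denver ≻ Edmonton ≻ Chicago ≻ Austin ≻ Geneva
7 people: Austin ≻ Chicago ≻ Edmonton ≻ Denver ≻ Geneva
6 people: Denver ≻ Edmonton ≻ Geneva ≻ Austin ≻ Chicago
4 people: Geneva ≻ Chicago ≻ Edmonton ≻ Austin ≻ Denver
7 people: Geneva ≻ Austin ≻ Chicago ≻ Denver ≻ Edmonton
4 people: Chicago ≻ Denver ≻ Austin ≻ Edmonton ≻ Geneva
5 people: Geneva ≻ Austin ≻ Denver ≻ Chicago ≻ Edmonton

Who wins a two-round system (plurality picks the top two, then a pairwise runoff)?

Denver

Round 1 first-place votes: Austin 7, Geneva 16, Chicago 4, Edmonton 0, Denver 11. Geneva and Denver advance.
Runoff: Geneva is ranked above Denver on 16 ballots, Denver above Geneva on 22.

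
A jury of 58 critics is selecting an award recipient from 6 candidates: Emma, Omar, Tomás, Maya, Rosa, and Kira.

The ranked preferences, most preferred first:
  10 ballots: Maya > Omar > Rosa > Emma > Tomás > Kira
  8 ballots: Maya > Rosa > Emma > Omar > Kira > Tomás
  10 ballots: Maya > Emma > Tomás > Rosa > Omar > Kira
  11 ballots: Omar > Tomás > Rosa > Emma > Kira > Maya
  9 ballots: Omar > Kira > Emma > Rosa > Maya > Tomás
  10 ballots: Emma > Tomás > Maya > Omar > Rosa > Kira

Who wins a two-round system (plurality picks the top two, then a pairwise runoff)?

Round 1 first-place votes: Emma 10, Omar 20, Tomás 0, Maya 28, Rosa 0, Kira 0. Maya and Omar advance.
Runoff: Maya is ranked above Omar on 38 ballots, Omar above Maya on 20.

Maya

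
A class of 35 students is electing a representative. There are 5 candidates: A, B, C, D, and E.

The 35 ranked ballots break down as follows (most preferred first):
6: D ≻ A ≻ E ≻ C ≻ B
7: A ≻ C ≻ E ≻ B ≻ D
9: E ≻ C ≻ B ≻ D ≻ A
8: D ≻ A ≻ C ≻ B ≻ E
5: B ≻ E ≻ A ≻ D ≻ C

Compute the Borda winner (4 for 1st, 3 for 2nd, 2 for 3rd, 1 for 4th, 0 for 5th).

A

A: 6×3 + 7×4 + 9×0 + 8×3 + 5×2 = 80
B: 6×0 + 7×1 + 9×2 + 8×1 + 5×4 = 53
C: 6×1 + 7×3 + 9×3 + 8×2 + 5×0 = 70
D: 6×4 + 7×0 + 9×1 + 8×4 + 5×1 = 70
E: 6×2 + 7×2 + 9×4 + 8×0 + 5×3 = 77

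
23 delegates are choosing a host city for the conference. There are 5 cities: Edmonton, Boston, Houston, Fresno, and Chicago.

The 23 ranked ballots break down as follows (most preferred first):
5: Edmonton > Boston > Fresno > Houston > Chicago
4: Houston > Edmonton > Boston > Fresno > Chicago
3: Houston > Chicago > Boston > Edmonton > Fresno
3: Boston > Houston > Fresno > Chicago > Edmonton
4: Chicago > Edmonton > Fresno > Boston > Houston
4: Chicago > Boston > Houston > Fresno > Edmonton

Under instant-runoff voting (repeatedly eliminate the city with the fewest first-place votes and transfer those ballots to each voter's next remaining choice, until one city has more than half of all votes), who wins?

Round 1: Edmonton 5, Boston 3, Houston 7, Fresno 0, Chicago 8. Fresno eliminated.
Round 2: Edmonton 5, Boston 3, Houston 7, Chicago 8. Boston eliminated.
Round 3: Edmonton 5, Houston 10, Chicago 8. Edmonton eliminated.
Round 4: Houston 15, Chicago 8. Houston has a majority (≥12).

Houston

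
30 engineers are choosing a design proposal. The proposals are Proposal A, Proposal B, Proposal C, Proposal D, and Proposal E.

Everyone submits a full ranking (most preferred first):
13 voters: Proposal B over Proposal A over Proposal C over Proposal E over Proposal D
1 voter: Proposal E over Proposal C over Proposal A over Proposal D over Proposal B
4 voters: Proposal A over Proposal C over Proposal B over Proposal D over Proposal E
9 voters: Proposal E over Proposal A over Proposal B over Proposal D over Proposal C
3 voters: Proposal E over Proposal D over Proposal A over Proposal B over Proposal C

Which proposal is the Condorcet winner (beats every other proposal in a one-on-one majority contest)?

Proposal A vs Proposal B: 17–13
Proposal A vs Proposal C: 29–1
Proposal A vs Proposal D: 27–3
Proposal A vs Proposal E: 17–13
Proposal A beats every other proposal.

Proposal A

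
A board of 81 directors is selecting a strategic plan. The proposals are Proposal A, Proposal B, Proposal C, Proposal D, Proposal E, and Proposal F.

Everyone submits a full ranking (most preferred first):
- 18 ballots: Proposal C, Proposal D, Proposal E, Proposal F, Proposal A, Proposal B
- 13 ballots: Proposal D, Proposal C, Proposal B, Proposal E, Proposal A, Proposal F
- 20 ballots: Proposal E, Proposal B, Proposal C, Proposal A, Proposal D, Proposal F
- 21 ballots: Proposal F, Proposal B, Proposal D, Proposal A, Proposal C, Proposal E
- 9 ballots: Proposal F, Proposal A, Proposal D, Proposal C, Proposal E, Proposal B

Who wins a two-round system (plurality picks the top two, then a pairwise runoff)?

Proposal E

Round 1 first-place votes: Proposal A 0, Proposal B 0, Proposal C 18, Proposal D 13, Proposal E 20, Proposal F 30. Proposal F and Proposal E advance.
Runoff: Proposal F is ranked above Proposal E on 30 ballots, Proposal E above Proposal F on 51.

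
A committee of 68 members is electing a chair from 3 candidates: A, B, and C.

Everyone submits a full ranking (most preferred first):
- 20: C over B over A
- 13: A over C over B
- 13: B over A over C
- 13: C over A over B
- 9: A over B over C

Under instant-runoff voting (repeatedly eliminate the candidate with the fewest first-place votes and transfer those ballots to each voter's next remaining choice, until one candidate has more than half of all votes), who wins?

Round 1: A 22, B 13, C 33. B eliminated.
Round 2: A 35, C 33. A has a majority (≥35).

A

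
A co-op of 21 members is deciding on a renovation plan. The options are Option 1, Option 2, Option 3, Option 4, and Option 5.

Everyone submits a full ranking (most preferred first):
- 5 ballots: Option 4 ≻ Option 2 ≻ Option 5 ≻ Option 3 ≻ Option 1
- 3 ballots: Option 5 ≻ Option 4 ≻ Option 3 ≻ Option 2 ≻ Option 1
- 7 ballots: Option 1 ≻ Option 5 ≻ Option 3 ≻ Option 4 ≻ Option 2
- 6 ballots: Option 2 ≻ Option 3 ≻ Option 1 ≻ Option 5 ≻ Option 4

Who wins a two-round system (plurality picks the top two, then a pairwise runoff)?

Option 2

Round 1 first-place votes: Option 1 7, Option 2 6, Option 3 0, Option 4 5, Option 5 3. Option 1 and Option 2 advance.
Runoff: Option 1 is ranked above Option 2 on 7 ballots, Option 2 above Option 1 on 14.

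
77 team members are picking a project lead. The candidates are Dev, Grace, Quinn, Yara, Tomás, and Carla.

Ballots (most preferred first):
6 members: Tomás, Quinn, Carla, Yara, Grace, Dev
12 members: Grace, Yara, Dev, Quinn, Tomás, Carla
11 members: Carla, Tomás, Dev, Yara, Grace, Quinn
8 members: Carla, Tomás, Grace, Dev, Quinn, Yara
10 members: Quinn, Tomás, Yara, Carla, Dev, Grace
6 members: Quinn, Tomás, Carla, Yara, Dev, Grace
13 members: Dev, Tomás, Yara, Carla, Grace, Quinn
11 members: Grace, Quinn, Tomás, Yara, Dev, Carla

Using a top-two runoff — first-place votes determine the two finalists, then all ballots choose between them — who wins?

Round 1 first-place votes: Dev 13, Grace 23, Quinn 16, Yara 0, Tomás 6, Carla 19. Grace and Carla advance.
Runoff: Grace is ranked above Carla on 23 ballots, Carla above Grace on 54.

Carla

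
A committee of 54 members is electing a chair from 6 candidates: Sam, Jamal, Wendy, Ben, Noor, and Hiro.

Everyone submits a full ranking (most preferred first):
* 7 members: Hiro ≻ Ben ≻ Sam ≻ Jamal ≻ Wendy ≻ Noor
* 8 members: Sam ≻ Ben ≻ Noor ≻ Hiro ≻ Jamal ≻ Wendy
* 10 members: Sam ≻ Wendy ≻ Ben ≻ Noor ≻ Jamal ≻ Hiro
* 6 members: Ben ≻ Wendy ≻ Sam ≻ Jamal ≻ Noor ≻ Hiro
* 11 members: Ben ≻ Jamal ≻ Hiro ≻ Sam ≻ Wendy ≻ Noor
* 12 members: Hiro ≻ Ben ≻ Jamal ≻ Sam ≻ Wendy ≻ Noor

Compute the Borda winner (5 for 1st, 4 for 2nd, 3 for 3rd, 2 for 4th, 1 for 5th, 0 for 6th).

Ben

Sam: 7×3 + 8×5 + 10×5 + 6×3 + 11×2 + 12×2 = 175
Jamal: 7×2 + 8×1 + 10×1 + 6×2 + 11×4 + 12×3 = 124
Wendy: 7×1 + 8×0 + 10×4 + 6×4 + 11×1 + 12×1 = 94
Ben: 7×4 + 8×4 + 10×3 + 6×5 + 11×5 + 12×4 = 223
Noor: 7×0 + 8×3 + 10×2 + 6×1 + 11×0 + 12×0 = 50
Hiro: 7×5 + 8×2 + 10×0 + 6×0 + 11×3 + 12×5 = 144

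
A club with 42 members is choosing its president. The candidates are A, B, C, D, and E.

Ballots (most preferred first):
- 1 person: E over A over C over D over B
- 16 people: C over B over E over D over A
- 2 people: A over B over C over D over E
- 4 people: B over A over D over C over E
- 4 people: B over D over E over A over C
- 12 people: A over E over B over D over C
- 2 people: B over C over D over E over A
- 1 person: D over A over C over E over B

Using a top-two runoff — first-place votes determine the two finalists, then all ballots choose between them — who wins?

Round 1 first-place votes: A 14, B 10, C 16, D 1, E 1. C and A advance.
Runoff: C is ranked above A on 18 ballots, A above C on 24.

A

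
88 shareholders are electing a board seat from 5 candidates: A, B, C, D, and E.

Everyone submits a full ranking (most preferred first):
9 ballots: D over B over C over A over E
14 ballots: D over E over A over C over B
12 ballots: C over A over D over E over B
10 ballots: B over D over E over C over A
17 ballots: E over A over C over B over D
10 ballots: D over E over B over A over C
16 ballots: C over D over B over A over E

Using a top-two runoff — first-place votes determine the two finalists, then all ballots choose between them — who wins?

Round 1 first-place votes: A 0, B 10, C 28, D 33, E 17. D and C advance.
Runoff: D is ranked above C on 43 ballots, C above D on 45.

C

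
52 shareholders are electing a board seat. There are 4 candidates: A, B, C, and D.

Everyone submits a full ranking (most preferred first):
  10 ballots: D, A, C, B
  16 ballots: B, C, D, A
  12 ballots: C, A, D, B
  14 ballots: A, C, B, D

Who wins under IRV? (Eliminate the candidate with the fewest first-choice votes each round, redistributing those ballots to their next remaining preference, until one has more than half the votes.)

A

Round 1: A 14, B 16, C 12, D 10. D eliminated.
Round 2: A 24, B 16, C 12. C eliminated.
Round 3: A 36, B 16. A has a majority (≥27).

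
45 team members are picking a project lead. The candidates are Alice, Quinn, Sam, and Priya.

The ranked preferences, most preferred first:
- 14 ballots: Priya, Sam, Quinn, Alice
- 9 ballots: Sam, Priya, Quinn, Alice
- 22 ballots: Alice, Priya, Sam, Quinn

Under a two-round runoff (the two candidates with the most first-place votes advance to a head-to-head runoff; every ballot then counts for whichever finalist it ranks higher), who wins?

Round 1 first-place votes: Alice 22, Quinn 0, Sam 9, Priya 14. Alice and Priya advance.
Runoff: Alice is ranked above Priya on 22 ballots, Priya above Alice on 23.

Priya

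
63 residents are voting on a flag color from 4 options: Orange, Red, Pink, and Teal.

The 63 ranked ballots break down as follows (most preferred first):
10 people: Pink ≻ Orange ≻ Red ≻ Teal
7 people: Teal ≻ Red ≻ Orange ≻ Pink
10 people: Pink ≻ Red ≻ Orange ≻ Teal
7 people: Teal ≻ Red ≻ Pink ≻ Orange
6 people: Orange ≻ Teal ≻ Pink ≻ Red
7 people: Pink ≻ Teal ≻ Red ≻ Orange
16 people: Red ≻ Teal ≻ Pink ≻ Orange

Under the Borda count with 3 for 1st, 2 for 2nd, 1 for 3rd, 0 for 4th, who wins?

Orange: 10×2 + 7×1 + 10×1 + 7×0 + 6×3 + 7×0 + 16×0 = 55
Red: 10×1 + 7×2 + 10×2 + 7×2 + 6×0 + 7×1 + 16×3 = 113
Pink: 10×3 + 7×0 + 10×3 + 7×1 + 6×1 + 7×3 + 16×1 = 110
Teal: 10×0 + 7×3 + 10×0 + 7×3 + 6×2 + 7×2 + 16×2 = 100

Red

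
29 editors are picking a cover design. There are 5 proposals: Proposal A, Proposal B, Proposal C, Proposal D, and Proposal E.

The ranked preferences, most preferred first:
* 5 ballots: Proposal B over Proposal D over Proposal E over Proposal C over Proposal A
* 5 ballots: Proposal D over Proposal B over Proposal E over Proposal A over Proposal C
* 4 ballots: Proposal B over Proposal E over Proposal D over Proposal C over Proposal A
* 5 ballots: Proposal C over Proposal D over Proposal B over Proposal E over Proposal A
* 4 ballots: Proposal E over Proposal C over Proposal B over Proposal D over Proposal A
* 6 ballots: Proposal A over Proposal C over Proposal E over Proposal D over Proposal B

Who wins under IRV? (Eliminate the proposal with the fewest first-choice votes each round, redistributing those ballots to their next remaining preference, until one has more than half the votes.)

Round 1: Proposal A 6, Proposal B 9, Proposal C 5, Proposal D 5, Proposal E 4. Proposal E eliminated.
Round 2: Proposal A 6, Proposal B 9, Proposal C 9, Proposal D 5. Proposal D eliminated.
Round 3: Proposal A 6, Proposal B 14, Proposal C 9. Proposal A eliminated.
Round 4: Proposal B 14, Proposal C 15. Proposal C has a majority (≥15).

Proposal C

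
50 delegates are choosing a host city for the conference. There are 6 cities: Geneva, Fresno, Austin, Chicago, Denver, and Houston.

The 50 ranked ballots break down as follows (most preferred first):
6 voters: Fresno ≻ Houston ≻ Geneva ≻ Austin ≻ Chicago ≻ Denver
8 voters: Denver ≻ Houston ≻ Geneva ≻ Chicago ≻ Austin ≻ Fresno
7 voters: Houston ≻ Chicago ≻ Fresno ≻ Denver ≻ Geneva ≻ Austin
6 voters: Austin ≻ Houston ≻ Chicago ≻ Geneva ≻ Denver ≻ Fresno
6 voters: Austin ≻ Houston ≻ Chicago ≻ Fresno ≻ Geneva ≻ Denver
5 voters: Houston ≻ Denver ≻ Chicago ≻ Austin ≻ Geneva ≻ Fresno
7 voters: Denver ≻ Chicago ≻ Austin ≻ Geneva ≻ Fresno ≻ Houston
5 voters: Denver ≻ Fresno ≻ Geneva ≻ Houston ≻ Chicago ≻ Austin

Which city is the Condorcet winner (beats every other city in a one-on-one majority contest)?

Houston vs Geneva: 38–12
Houston vs Fresno: 32–18
Houston vs Austin: 31–19
Houston vs Chicago: 43–7
Houston vs Denver: 30–20
Houston beats every other city.

Houston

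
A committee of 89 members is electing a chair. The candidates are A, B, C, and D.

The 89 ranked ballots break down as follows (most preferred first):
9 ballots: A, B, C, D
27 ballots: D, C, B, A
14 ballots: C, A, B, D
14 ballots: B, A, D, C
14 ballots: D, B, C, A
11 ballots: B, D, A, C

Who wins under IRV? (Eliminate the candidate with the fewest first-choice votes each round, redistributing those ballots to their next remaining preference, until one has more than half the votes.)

Round 1: A 9, B 25, C 14, D 41. A eliminated.
Round 2: B 34, C 14, D 41. C eliminated.
Round 3: B 48, D 41. B has a majority (≥45).

B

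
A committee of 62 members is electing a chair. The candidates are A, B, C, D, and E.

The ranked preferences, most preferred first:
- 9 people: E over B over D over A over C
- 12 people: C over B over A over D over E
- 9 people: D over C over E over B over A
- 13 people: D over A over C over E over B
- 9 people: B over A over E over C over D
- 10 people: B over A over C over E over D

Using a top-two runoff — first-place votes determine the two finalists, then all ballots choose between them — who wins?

Round 1 first-place votes: A 0, B 19, C 12, D 22, E 9. D and B advance.
Runoff: D is ranked above B on 22 ballots, B above D on 40.

B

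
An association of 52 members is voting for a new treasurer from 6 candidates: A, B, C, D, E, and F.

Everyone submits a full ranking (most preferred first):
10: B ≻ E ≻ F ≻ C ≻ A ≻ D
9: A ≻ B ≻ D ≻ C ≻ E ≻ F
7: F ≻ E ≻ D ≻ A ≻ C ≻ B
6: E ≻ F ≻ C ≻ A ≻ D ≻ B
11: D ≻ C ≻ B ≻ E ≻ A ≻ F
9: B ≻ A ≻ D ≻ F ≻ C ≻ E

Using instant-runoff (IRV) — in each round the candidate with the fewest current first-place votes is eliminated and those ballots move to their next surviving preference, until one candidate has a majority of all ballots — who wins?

B

Round 1: A 9, B 19, C 0, D 11, E 6, F 7. C eliminated.
Round 2: A 9, B 19, D 11, E 6, F 7. E eliminated.
Round 3: A 9, B 19, D 11, F 13. A eliminated.
Round 4: B 28, D 11, F 13. B has a majority (≥27).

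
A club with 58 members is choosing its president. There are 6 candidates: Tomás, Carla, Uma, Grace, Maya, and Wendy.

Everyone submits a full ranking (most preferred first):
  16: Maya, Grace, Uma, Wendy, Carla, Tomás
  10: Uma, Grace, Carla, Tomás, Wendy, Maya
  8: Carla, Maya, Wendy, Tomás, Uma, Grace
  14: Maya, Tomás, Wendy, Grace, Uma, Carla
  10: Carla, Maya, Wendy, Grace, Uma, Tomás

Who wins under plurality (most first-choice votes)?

First-place votes: Tomás 0, Carla 18, Uma 10, Grace 0, Maya 30, Wendy 0.

Maya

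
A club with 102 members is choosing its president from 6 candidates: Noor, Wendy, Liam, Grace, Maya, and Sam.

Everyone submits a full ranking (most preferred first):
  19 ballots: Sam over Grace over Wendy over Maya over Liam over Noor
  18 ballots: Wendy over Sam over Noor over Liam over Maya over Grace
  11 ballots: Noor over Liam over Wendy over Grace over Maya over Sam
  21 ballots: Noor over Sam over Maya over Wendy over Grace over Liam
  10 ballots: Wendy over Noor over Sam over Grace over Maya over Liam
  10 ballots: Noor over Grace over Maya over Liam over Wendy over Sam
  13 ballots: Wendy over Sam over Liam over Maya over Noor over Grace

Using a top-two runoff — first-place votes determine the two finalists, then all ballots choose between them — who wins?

Wendy

Round 1 first-place votes: Noor 42, Wendy 41, Liam 0, Grace 0, Maya 0, Sam 19. Noor and Wendy advance.
Runoff: Noor is ranked above Wendy on 42 ballots, Wendy above Noor on 60.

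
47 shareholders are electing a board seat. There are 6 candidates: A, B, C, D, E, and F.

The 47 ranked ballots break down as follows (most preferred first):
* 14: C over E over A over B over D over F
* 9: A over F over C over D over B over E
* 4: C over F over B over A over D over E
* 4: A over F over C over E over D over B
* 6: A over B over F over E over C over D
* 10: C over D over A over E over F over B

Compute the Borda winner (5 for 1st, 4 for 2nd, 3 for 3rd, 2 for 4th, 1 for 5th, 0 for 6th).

C

A: 14×3 + 9×5 + 4×2 + 4×5 + 6×5 + 10×3 = 175
B: 14×2 + 9×1 + 4×3 + 4×0 + 6×4 + 10×0 = 73
C: 14×5 + 9×3 + 4×5 + 4×3 + 6×1 + 10×5 = 185
D: 14×1 + 9×2 + 4×1 + 4×1 + 6×0 + 10×4 = 80
E: 14×4 + 9×0 + 4×0 + 4×2 + 6×2 + 10×2 = 96
F: 14×0 + 9×4 + 4×4 + 4×4 + 6×3 + 10×1 = 96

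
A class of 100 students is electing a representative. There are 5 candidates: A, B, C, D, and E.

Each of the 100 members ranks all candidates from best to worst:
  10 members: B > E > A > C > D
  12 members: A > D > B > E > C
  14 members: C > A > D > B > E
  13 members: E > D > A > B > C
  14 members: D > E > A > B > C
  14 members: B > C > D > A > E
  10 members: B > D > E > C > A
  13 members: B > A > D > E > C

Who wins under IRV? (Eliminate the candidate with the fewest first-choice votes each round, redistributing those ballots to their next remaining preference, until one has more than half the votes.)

D

Round 1: A 12, B 47, C 14, D 14, E 13. A eliminated.
Round 2: B 47, C 14, D 26, E 13. E eliminated.
Round 3: B 47, C 14, D 39. C eliminated.
Round 4: B 47, D 53. D has a majority (≥51).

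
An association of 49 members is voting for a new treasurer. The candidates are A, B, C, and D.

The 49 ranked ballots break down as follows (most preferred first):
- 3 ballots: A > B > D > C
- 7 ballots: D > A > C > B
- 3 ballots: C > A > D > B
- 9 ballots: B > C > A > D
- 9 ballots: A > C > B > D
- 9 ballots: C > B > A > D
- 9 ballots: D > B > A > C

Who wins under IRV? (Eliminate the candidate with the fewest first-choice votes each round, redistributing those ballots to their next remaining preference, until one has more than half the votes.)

Round 1: A 12, B 9, C 12, D 16. B eliminated.
Round 2: A 12, C 21, D 16. A eliminated.
Round 3: C 30, D 19. C has a majority (≥25).

C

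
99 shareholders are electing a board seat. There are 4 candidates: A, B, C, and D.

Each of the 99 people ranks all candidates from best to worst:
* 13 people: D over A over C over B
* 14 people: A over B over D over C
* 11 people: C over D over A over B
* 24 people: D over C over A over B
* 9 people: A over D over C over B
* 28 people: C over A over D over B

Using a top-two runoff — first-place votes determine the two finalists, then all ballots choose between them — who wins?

Round 1 first-place votes: A 23, B 0, C 39, D 37. C and D advance.
Runoff: C is ranked above D on 39 ballots, D above C on 60.

D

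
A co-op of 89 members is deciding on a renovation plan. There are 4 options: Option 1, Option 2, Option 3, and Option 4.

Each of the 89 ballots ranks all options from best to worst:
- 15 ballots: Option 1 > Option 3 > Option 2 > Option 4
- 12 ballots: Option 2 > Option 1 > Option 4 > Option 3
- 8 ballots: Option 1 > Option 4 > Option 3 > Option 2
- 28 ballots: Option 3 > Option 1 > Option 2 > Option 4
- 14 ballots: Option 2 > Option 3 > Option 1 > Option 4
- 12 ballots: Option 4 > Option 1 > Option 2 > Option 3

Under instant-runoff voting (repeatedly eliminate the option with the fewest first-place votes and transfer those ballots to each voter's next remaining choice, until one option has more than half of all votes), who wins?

Option 1

Round 1: Option 1 23, Option 2 26, Option 3 28, Option 4 12. Option 4 eliminated.
Round 2: Option 1 35, Option 2 26, Option 3 28. Option 2 eliminated.
Round 3: Option 1 47, Option 3 42. Option 1 has a majority (≥45).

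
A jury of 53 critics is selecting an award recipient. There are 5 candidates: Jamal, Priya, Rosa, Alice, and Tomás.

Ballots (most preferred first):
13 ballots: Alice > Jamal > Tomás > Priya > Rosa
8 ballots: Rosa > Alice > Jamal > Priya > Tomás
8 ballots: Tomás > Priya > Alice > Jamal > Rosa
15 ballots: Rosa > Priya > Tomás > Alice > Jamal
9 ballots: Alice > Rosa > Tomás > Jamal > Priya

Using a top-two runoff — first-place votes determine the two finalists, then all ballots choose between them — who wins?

Round 1 first-place votes: Jamal 0, Priya 0, Rosa 23, Alice 22, Tomás 8. Rosa and Alice advance.
Runoff: Rosa is ranked above Alice on 23 ballots, Alice above Rosa on 30.

Alice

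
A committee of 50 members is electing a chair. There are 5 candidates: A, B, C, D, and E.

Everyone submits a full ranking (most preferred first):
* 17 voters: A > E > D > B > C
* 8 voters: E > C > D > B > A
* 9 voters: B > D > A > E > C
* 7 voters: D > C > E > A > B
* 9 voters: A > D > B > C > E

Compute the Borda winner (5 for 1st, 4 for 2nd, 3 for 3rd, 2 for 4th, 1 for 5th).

D

A: 17×5 + 8×1 + 9×3 + 7×2 + 9×5 = 179
B: 17×2 + 8×2 + 9×5 + 7×1 + 9×3 = 129
C: 17×1 + 8×4 + 9×1 + 7×4 + 9×2 = 104
D: 17×3 + 8×3 + 9×4 + 7×5 + 9×4 = 182
E: 17×4 + 8×5 + 9×2 + 7×3 + 9×1 = 156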